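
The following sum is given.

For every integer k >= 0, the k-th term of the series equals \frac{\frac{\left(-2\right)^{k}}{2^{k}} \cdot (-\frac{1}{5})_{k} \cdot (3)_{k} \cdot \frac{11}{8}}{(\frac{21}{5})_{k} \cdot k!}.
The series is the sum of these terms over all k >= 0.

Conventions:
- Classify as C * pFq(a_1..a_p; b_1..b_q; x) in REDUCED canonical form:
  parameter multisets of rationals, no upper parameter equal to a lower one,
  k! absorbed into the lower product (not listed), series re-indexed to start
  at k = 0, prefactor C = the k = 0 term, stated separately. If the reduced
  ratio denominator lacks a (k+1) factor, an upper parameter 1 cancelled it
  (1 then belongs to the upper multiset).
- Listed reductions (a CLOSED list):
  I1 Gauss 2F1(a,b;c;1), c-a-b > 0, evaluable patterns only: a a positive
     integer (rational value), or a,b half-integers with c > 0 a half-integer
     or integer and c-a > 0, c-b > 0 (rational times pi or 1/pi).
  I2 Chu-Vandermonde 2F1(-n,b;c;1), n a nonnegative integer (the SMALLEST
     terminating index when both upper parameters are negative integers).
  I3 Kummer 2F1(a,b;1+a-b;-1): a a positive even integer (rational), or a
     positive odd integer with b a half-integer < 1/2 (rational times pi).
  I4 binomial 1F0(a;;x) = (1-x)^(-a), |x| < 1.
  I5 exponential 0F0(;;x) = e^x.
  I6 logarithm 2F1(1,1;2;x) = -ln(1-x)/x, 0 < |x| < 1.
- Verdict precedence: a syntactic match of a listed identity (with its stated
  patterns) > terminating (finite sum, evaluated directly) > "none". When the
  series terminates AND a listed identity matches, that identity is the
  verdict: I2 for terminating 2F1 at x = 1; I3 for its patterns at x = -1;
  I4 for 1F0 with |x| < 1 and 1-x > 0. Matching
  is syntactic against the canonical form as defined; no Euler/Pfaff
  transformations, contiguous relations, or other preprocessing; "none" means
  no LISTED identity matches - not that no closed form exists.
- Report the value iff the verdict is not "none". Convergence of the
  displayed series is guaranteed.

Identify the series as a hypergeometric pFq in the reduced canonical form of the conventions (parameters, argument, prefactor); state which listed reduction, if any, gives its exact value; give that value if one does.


Canonical form: C = \frac{11}{8} times 2F1 with upper {-\frac{1}{5}, 3}, lower {\frac{21}{5}}, x = -1. Verdict: none. Every listed pattern misses the 2F1 form at -1, upper {-\frac{1}{5}, 3}.

Structural cue: with t_0 = \frac{11}{8}, the two k-th powers (prefactor 11/8) combine into one argument.
Ratio: r(k) = -1 * (k-\frac{1}{5}) (k+3) / [(k+\frac{21}{5}) (k+1)] ; factor over Q: parameters, x = -1, and C = \frac{11}{8}.


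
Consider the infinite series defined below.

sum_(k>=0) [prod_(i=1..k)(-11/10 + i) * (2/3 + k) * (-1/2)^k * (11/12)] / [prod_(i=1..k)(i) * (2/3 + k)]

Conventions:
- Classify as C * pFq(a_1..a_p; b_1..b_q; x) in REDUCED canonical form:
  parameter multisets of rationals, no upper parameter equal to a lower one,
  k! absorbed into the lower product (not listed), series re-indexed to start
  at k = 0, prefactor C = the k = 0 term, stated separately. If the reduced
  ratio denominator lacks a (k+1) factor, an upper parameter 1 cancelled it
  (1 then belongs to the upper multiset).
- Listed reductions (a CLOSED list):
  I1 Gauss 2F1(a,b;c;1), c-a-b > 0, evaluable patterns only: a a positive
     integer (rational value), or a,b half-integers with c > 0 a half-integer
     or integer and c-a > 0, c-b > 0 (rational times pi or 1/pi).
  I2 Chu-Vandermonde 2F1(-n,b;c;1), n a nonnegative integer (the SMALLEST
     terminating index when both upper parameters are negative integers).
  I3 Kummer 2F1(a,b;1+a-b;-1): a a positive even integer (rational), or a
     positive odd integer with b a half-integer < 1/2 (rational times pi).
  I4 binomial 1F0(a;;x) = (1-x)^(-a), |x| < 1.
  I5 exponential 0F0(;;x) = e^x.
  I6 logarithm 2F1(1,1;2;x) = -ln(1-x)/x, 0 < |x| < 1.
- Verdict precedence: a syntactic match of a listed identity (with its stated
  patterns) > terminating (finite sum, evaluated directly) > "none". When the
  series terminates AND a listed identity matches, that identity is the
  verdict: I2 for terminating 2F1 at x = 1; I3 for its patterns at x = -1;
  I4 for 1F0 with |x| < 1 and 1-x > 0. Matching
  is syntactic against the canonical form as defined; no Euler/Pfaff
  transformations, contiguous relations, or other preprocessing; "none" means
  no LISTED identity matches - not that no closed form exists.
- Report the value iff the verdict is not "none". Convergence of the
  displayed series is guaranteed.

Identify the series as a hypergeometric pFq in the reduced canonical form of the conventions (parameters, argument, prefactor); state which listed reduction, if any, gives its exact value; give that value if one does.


x = -1/2 here; the reduced form reads 1F0, upper {-1/10}, lower {-}, C = 11/12. Verdict (x = -1/2): binomial (I4) applies (the 1F0 binomial series: exponent 1/10, x = -1/2). Value: (11/12) * (3/2)^(1/10).

First insight: from the first term 11/12: the product of the first k integers (C = 11/12, x = -1/2) is k!.
Consecutive-term ratio: r(k) = (-1/2) * (k-1/10) / [(k+1)] - rational in k. x = (-1/2); t_0 = 11/12; negate the roots.


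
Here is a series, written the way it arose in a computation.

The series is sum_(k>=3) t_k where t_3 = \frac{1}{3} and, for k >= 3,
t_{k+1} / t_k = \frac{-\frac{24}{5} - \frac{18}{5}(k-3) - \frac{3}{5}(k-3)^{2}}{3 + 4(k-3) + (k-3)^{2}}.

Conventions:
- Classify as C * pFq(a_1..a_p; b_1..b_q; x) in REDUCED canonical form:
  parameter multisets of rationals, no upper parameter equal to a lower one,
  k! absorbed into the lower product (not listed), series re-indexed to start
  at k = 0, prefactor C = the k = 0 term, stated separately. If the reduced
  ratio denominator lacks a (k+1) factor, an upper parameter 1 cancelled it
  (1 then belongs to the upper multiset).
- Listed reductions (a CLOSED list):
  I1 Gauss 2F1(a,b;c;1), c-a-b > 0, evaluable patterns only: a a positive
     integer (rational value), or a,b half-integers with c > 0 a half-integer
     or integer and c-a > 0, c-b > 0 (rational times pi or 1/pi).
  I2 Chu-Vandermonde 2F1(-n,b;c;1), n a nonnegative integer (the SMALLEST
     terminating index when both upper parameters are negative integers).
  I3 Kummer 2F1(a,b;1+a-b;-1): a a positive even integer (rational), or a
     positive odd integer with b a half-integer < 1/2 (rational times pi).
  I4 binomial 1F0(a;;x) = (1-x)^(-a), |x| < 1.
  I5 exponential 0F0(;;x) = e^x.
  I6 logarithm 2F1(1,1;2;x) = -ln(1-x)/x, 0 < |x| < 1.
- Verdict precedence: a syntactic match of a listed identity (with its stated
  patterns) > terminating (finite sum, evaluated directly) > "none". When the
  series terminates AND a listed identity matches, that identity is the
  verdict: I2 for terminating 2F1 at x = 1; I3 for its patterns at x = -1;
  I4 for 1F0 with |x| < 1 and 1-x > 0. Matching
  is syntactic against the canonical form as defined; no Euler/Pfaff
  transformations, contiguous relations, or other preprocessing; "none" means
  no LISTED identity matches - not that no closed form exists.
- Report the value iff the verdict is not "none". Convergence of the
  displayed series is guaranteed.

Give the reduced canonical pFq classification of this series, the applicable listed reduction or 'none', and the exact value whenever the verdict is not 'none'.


Classification (C = \frac{1}{3}): 2F1 with upper {2, 4}, lower {3}, argument x = -\frac{3}{5}. Verdict: none. Every listed pattern misses the 2F1 form at -\frac{3}{5}, upper {2, 4}.

The tell: t_0 being \frac{1}{3}, the expanded ratio factors over Q; C = 1/3, x = -3/5, roots give parameters.
Adjacent-term ratio: r(k) = -\frac{3}{5} * (k+2) (k+4) / [(k+3) (k+1)] - rational in k. x = -\frac{3}{5}; t_0 = \frac{1}{3}; negate the roots.


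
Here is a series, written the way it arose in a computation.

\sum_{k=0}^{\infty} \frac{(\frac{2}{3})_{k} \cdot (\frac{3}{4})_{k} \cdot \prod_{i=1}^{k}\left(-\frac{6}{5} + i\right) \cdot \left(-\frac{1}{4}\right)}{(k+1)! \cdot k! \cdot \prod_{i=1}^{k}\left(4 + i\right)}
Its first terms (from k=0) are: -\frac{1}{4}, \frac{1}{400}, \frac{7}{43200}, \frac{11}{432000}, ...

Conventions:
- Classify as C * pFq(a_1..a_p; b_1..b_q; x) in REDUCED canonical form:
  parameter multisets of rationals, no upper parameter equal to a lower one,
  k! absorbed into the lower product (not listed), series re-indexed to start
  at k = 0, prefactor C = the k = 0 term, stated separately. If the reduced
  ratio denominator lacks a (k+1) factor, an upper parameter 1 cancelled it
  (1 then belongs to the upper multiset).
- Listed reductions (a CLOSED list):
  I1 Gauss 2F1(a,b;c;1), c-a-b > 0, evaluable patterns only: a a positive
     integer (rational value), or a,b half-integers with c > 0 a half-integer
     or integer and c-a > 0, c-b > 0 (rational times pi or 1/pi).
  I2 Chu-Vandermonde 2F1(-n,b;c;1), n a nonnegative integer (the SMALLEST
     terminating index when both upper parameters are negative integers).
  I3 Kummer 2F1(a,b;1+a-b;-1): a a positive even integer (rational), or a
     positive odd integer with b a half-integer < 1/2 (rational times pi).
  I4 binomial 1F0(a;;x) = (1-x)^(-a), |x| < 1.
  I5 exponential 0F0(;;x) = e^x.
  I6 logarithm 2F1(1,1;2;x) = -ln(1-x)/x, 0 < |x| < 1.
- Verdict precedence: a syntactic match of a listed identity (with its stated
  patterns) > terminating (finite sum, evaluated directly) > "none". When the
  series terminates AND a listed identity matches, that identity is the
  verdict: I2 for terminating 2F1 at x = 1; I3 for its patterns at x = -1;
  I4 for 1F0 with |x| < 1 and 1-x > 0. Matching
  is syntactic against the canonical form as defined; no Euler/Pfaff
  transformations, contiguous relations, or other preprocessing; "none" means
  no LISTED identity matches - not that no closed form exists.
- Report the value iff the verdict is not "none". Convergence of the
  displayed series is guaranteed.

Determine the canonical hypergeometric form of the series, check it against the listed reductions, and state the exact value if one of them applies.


This is -\frac{1}{4} * 3F2(-\frac{1}{5}, \frac{2}{3}, \frac{3}{4}; 2, 5; 1) in reduced canonical form. Verdict: none - this 3F2 at x = 1 matches no listed pattern, and upper {-\frac{1}{5}, \frac{2}{3}, \frac{3}{4}} holds no stopper.

The tell: t_0 = -\frac{1}{4} here, and the running product (C = -1/4, x = 1) telescopes to a rising factorial.
Term ratio: r(k) = 1 * (k-\frac{1}{5}) (k+\frac{2}{3}) (k+\frac{3}{4}) / [(k+2) (k+5) (k+1)] - rational; roots negated = parameters, x = 1, C = -\frac{1}{4}.


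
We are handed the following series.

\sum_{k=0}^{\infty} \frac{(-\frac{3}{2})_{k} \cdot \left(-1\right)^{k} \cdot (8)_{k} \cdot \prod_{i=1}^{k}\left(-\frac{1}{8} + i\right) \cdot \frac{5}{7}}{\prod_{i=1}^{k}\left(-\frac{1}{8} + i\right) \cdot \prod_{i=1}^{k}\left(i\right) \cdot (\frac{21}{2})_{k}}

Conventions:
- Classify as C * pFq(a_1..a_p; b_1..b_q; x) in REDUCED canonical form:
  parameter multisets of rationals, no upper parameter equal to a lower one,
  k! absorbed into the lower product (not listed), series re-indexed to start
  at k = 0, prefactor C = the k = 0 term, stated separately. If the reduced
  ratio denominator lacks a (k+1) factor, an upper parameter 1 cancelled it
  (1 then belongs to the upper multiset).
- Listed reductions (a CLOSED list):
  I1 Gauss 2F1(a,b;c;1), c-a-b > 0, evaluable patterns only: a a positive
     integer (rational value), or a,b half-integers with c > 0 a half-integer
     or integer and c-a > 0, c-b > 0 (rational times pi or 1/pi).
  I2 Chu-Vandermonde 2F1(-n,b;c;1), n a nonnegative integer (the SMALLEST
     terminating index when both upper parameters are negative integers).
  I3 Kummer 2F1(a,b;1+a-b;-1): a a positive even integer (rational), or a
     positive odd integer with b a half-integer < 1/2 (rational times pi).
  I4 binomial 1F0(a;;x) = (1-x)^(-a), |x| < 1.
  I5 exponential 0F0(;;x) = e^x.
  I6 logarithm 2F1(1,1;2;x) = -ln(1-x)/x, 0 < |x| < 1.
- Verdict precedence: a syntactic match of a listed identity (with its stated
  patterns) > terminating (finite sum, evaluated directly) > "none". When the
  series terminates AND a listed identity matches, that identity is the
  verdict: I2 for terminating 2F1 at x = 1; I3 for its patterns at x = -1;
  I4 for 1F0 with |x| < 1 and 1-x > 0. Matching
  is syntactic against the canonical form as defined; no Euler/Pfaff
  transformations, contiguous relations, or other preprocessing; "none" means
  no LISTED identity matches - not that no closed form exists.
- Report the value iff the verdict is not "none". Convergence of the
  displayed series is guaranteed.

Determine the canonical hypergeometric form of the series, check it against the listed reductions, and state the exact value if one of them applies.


Key step: x = -1 and the lower running product (C = 5/7, x = -1) is a rising factorial.
Adjacent-term ratio: r(k) = -1 * (k-\frac{3}{2}) (k+8) / [(k+\frac{21}{2}) (k+1)] - poly over poly, x = -1 from leading terms; C = \frac{5}{7} at k = 0.

Canonical form: C = \frac{5}{7} times 2F1 with upper {-\frac{3}{2}, 8}, lower {\frac{21}{2}}, x = -1. Verdict at x = -1: Kummer's theorem (I3) matches (x = -1; c = \frac{21}{2} equals 1+a-b for upper {-\frac{3}{2}, 8}: listed pattern). Value: \frac{20995}{12544}.


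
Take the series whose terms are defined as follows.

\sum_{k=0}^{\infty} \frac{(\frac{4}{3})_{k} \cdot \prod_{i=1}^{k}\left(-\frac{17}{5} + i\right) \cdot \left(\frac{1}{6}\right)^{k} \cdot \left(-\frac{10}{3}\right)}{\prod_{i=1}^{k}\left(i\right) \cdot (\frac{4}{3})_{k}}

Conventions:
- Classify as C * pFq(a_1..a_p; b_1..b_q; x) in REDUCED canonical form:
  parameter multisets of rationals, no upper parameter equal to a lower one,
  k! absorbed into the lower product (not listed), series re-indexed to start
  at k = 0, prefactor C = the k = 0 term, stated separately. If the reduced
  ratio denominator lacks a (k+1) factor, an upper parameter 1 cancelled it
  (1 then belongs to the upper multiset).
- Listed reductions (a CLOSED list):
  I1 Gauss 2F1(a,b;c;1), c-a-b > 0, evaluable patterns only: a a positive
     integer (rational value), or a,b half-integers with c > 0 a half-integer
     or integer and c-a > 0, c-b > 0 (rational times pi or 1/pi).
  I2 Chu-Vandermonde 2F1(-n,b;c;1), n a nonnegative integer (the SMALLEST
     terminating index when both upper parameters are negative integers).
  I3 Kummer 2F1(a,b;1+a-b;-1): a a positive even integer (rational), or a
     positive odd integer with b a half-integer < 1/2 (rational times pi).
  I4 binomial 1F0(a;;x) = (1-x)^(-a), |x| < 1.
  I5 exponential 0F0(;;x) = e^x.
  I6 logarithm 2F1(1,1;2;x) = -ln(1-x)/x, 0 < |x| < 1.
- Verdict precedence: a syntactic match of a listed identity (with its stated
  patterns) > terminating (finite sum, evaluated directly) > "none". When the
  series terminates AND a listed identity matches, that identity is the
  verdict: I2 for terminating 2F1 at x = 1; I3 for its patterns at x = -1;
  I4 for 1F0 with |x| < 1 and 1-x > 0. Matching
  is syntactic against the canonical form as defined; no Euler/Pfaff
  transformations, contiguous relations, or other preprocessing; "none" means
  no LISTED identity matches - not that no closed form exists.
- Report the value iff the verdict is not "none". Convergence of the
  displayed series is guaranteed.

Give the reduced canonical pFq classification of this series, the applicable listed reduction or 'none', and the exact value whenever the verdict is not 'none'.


Classification (C = -\frac{10}{3}): 1F0 with upper {-\frac{12}{5}}, lower {-}, argument x = \frac{1}{6}. Verdict: binomial (I4) applies (the 1F0 binomial series: exponent 12/5, x = \frac{1}{6}). Its exact value is \left(-\frac{10}{3}\right) \cdot \left(\frac{5}{6}\right)^{\frac{12}{5}}.

Structural cue: with t_0 = -\frac{10}{3}, the product of the first k integers (prefactor -10/3) is k!.
Consecutive-term ratio: r(k) = \frac{1}{6} * (k-\frac{12}{5}) / [(k+1)] - rational in k, leading ratio \frac{1}{6}; with t_0 = -\frac{10}{3}, classification follows.


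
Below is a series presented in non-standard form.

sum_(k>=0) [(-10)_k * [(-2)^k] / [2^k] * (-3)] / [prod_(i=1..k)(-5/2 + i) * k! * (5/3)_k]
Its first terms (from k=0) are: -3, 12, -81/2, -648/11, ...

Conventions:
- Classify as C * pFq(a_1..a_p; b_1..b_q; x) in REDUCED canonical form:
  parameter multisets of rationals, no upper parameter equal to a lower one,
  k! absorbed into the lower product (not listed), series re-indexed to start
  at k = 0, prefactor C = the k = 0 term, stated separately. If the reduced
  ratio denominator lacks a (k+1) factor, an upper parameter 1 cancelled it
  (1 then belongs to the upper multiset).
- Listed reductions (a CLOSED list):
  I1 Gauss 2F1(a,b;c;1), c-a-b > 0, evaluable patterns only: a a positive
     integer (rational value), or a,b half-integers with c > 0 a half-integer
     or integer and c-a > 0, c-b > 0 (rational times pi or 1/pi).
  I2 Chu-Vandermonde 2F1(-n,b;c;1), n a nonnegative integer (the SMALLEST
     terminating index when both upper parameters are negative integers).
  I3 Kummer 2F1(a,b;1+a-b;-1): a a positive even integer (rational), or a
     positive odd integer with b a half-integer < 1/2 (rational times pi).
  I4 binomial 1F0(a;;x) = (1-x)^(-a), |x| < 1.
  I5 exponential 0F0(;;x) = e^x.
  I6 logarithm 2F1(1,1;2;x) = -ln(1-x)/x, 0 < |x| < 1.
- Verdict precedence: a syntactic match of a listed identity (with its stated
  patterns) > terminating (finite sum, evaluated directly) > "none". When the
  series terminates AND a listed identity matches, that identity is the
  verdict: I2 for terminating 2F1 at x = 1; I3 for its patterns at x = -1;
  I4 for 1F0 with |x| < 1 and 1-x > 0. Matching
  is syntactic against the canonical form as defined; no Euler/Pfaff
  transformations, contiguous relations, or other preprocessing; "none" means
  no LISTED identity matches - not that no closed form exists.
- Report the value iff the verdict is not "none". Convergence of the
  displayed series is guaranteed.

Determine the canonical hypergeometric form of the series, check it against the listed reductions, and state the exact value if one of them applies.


With C = -3: the canonical form is 1F2(-10; -3/2, 5/3; -1). Verdict: terminating. With -10 upstairs the series is a 11-term polynomial sum; evaluated term by term. Sum: -3023037265673979/28404223347500.

Key step: x = (-1) and the lower running product (C = -3) is a rising factorial.
Adjacent-term ratio: r(k) = (-1) * (k-10) / [(k-3/2) (k+5/3) (k+1)] - rational; roots negated = parameters, x = (-1), C = -3.


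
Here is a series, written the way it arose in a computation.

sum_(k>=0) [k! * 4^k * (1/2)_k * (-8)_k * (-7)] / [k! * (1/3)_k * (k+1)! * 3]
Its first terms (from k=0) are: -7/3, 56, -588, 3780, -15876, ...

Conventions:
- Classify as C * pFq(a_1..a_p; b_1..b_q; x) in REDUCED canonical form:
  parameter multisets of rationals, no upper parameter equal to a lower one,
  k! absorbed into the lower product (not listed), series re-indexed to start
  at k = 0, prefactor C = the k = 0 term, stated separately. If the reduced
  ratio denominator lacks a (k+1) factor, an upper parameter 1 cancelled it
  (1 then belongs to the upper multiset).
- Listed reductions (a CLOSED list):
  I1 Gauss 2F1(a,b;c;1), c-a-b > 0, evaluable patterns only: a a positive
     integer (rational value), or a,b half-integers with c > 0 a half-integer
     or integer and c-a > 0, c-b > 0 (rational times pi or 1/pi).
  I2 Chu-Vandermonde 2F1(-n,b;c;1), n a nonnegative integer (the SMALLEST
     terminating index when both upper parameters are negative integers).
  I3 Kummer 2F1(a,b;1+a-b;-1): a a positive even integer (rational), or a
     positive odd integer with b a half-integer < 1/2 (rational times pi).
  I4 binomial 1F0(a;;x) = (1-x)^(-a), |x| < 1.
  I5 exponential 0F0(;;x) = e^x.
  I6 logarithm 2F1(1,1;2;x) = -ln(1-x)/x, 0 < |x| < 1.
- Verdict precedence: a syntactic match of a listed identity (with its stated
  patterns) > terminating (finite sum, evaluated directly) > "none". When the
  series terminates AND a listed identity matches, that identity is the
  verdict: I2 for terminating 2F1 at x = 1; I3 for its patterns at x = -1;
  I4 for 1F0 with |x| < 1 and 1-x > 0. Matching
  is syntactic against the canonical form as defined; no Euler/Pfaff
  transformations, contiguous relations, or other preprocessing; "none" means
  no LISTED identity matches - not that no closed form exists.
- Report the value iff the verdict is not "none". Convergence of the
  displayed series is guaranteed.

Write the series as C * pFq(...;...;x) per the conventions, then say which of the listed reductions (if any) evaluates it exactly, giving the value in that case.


The series (x = 4) is 3F2: upper {-8, 1/2, 1}, lower {1/3, 2}, prefactor -7/3. Verdict: terminating - no listed pattern fits, but -8 in the upper list cuts the series at k = 8; direct evaluation. Sum: -2133229/741.

First insight: from the first term -7/3: the constant factors (C = -7/3, x = 4) combine into one prefactor.
Ratio: r(k) = 4 * (k-8) (k+1/2) (k+1) / [(k+1/3) (k+2) (k+1)] ; factor over Q: parameters, x = 4, and C = -7/3.


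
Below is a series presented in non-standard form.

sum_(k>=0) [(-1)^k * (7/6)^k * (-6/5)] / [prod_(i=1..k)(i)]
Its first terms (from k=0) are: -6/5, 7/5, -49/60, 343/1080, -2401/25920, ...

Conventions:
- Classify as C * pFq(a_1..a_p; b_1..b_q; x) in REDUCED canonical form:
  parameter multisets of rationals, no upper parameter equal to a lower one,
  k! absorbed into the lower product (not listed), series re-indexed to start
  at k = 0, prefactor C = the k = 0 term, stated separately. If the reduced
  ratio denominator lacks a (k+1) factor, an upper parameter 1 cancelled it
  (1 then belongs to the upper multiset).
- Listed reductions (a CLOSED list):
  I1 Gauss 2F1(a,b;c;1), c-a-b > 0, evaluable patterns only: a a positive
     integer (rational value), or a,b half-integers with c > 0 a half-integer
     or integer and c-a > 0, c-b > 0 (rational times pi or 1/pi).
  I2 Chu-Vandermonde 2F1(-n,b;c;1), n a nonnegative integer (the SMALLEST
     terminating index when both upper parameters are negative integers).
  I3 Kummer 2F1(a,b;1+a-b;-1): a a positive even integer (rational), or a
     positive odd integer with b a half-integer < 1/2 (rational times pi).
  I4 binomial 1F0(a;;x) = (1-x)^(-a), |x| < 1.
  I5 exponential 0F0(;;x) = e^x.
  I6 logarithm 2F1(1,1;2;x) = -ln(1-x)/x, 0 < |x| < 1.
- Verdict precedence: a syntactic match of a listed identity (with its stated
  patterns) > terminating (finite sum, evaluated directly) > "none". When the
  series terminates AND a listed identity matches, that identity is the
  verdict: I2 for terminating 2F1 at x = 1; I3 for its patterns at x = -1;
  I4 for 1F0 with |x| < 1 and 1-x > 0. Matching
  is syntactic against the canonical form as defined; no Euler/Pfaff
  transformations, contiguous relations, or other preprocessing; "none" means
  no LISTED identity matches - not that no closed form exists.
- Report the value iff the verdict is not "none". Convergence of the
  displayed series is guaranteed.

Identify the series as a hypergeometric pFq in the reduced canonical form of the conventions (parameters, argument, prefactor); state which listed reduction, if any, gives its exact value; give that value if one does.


Classification (C = -6/5): 0F0 with upper {-}, lower {-}, argument x = -7/6. Verdict (x = -7/6): exponential (I5) applies (the 0F0 exponential series at x = -7/6). Its exact value is (-6/5) * e^(-7/6).

First insight: from the first term -6/5: the (-1)^k factor (C = -6/5, x = -7/6) folds into the argument's sign.
Step ratio: r(k) = (-7/6) * 1 / [(k+1)] - rational; roots negated = parameters, x = (-7/6), C = -6/5.


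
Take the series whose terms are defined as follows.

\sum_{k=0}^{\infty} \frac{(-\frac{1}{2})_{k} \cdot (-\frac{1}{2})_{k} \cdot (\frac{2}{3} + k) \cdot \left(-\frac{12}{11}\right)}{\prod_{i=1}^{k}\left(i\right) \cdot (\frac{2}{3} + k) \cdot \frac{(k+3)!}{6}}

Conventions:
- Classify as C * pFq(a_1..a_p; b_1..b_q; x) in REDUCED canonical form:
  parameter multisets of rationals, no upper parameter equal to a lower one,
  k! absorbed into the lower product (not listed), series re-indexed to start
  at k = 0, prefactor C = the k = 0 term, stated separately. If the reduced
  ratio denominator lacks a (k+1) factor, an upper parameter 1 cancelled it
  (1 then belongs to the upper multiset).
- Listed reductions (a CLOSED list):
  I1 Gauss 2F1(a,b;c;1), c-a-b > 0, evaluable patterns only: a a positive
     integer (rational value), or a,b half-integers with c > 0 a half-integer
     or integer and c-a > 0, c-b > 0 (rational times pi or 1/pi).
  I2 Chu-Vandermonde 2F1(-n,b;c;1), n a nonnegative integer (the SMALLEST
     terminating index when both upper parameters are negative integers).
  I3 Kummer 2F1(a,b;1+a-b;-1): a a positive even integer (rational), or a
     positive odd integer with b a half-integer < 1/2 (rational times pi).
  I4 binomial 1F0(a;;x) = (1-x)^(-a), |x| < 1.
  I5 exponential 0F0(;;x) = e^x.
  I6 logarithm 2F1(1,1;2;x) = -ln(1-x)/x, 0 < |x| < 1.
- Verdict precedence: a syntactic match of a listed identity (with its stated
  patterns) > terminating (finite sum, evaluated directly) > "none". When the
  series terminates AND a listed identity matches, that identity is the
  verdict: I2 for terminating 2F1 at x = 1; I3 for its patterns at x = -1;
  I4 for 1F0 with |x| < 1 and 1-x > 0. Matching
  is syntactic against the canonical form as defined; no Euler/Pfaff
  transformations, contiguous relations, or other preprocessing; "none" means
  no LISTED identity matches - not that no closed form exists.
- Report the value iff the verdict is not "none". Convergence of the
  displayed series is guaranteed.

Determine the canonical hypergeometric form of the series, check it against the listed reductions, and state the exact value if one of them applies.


The tell: x = 1 and k + 2/3 divides numerator and denominator alike; prefactor -12/11 after cancelling.
Step ratio: r(k) = 1 * (k-\frac{1}{2}) (k-\frac{1}{2}) / [(k+4) (k+1)] - rational in k, leading ratio 1; with t_0 = -\frac{12}{11}, classification follows.

At argument 1: a 2F1 with upper {-\frac{1}{2}, -\frac{1}{2}}, lower {4}, scaled by C = -\frac{12}{11}. Verdict (x = 1): Gauss (I1, half-integer pattern) applies (x = 1; upper {-\frac{1}{2}, -\frac{1}{2}} half-integers, c = 4 in the evaluable pattern). Sum: \left(-\frac{49152}{13475}\right) / \pi.


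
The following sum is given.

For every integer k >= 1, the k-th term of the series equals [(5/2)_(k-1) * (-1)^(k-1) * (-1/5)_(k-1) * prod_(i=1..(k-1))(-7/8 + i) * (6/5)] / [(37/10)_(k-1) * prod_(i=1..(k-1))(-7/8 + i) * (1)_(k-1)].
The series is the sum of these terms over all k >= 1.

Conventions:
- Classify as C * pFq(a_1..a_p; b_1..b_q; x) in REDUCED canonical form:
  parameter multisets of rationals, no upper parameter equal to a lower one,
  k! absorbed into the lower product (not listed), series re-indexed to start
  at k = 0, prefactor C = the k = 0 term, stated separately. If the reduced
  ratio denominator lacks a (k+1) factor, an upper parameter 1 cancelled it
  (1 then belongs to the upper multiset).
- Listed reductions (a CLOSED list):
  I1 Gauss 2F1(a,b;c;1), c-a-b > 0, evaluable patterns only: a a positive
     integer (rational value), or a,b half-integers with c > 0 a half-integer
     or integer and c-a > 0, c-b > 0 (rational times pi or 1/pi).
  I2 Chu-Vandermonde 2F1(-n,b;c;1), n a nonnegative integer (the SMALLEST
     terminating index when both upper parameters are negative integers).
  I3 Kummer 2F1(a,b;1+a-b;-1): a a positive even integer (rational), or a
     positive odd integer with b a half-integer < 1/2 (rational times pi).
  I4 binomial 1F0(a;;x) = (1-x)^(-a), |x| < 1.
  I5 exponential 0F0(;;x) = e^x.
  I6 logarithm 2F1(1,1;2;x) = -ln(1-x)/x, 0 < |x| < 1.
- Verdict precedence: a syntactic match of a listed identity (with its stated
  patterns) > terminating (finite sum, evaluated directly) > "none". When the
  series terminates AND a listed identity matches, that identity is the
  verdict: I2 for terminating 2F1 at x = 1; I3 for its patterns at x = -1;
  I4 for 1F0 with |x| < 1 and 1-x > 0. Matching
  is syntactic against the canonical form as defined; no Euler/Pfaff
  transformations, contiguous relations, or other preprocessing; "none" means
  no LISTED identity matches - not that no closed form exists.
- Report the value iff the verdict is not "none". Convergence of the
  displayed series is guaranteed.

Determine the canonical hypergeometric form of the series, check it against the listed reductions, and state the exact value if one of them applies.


This is 6/5 * 2F1(-1/5, 5/2; 37/10; -1) in reduced canonical form. Verdict: none. Every listed pattern misses the 2F1 form at -1, upper {-1/5, 5/2}.

Key step: t_0 being 6/5, (1)_k (C = 6/5) is k! itself.
Consecutive-term ratio: r(k) = (-1) * (k-1/5) (k+5/2) / [(k+37/10) (k+1)] - rational in k. x = (-1); t_0 = 6/5; negate the roots.


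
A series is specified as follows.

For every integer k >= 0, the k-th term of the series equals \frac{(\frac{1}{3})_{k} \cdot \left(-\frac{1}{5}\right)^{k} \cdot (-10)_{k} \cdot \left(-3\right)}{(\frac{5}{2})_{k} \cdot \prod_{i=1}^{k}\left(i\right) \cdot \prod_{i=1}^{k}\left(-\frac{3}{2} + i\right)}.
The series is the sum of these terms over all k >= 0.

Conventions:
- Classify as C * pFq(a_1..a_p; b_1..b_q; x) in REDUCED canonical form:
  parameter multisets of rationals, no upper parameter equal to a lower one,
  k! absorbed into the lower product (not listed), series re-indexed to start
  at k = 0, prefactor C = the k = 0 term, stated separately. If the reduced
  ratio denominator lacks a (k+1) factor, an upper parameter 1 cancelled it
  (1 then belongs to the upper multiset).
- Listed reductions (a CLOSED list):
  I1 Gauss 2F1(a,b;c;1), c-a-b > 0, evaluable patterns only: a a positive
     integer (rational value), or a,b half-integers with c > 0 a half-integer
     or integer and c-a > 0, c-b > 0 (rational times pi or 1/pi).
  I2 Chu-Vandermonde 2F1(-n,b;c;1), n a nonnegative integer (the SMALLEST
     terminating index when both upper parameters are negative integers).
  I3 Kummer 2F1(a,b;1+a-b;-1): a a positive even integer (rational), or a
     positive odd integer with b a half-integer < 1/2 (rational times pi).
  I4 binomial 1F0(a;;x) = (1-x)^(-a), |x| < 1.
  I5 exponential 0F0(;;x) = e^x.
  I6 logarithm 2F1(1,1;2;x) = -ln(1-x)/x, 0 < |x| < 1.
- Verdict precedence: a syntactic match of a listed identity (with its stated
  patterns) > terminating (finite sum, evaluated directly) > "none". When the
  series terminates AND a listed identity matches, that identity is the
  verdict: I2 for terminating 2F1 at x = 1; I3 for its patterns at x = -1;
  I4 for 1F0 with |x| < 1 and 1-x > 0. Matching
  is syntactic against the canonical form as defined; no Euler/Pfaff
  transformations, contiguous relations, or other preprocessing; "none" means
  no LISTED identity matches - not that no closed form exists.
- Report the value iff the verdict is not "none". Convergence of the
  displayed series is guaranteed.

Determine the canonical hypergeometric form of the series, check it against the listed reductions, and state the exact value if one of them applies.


This is -3 * 2F2(-10, \frac{1}{3}; -\frac{1}{2}, \frac{5}{2}; -\frac{1}{5}) in reduced canonical form. Verdict: terminating - upper -10 stops the sum at k = 10; the 11 terms are added exactly. Value: -\frac{266903419806819603621127}{3230590111112475439453125}.

The tell: t_0 = -3 here, and the lower running product (prefactor -3) is a rising factorial.
Consecutive-term ratio: r(k) = -\frac{1}{5} * (k-10) (k+\frac{1}{3}) / [(k-\frac{1}{2}) (k+\frac{5}{2}) (k+1)] - rational in k. x = -\frac{1}{5}; t_0 = -3; negate the roots.


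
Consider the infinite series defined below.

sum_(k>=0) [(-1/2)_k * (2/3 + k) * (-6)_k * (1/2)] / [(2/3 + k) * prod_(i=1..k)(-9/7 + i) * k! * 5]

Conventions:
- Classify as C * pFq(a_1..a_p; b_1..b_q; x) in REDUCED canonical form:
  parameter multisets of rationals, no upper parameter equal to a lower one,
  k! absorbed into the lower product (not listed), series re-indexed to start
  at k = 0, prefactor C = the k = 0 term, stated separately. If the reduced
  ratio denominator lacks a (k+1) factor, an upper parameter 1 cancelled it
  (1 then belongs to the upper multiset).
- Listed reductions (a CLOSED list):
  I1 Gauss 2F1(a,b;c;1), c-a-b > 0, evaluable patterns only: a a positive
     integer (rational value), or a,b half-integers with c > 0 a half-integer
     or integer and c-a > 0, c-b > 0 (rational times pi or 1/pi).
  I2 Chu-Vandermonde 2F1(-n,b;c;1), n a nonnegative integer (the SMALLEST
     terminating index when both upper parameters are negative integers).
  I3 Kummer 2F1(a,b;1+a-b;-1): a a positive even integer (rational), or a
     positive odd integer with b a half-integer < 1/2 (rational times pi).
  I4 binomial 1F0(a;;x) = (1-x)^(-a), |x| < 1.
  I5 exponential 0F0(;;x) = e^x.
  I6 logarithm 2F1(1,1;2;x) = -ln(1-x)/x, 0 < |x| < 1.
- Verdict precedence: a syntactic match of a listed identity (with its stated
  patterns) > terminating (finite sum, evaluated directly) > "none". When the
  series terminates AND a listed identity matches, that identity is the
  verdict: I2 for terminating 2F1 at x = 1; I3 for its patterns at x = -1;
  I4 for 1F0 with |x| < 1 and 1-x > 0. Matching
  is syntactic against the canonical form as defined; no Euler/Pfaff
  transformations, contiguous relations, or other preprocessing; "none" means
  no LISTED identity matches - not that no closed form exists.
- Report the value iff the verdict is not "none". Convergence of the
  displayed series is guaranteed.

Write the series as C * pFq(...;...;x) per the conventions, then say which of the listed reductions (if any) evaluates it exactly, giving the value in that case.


Classification (C = 1/10): 2F1 with upper {-6, -1/2}, lower {-2/7}, argument x = 1. Verdict at x = 1: Vandermonde's identity (I2) matches (terminating 2F1 at x = 1 with n = 6, b = -1/2, c = -2/7). Its exact value is -6809367/27822080.

First insight: x = 1 and the constant factors (C = 1/10, x = 1) combine into one prefactor.
Step ratio: r(k) = 1 * (k-6) (k-1/2) / [(k-2/7) (k+1)] - poly over poly, x = 1 from leading terms; C = 1/10 at k = 0.


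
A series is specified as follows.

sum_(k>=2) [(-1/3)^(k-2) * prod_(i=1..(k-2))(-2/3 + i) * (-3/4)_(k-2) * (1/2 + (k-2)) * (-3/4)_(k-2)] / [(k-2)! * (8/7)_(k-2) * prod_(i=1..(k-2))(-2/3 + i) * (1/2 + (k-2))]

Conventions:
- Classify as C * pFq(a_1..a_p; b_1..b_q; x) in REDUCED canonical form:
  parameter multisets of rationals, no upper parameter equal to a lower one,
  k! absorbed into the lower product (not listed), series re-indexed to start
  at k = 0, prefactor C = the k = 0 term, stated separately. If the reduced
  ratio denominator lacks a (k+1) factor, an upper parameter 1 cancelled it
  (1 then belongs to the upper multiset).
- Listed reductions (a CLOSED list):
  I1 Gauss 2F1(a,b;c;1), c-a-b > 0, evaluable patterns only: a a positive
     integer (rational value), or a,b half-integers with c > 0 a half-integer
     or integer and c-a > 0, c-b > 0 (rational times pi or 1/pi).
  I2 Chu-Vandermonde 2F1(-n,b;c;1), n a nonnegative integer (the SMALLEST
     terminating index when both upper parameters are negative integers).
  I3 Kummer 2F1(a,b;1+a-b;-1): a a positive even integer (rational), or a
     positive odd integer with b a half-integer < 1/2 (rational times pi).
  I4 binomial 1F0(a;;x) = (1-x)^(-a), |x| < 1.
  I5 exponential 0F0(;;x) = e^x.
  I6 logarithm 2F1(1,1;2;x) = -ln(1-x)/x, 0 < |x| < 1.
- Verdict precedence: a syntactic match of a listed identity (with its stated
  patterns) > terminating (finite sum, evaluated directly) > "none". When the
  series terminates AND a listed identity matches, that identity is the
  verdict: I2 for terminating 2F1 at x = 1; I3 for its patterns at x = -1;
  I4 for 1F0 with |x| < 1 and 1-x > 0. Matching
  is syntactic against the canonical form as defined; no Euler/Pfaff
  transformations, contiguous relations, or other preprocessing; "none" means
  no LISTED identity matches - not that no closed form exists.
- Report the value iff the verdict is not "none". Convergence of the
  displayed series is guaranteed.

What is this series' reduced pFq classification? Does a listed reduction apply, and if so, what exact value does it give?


Classification (C = 1): 2F1 with upper {-3/4, -3/4}, lower {8/7}, argument x = -1/3. Verdict: none here - no I1-I6 shape fits x = -1/3 with lower {8/7}.

First insight: t_0 being 1, striking the common factor k + 1/2 reduces the term (C = 1, x = -1/3).
Term ratio: r(k) = (-1/3) * (k-3/4) (k-3/4) / [(k+8/7) (k+1)] - rational in k. x = (-1/3); t_0 = 1; negate the roots.


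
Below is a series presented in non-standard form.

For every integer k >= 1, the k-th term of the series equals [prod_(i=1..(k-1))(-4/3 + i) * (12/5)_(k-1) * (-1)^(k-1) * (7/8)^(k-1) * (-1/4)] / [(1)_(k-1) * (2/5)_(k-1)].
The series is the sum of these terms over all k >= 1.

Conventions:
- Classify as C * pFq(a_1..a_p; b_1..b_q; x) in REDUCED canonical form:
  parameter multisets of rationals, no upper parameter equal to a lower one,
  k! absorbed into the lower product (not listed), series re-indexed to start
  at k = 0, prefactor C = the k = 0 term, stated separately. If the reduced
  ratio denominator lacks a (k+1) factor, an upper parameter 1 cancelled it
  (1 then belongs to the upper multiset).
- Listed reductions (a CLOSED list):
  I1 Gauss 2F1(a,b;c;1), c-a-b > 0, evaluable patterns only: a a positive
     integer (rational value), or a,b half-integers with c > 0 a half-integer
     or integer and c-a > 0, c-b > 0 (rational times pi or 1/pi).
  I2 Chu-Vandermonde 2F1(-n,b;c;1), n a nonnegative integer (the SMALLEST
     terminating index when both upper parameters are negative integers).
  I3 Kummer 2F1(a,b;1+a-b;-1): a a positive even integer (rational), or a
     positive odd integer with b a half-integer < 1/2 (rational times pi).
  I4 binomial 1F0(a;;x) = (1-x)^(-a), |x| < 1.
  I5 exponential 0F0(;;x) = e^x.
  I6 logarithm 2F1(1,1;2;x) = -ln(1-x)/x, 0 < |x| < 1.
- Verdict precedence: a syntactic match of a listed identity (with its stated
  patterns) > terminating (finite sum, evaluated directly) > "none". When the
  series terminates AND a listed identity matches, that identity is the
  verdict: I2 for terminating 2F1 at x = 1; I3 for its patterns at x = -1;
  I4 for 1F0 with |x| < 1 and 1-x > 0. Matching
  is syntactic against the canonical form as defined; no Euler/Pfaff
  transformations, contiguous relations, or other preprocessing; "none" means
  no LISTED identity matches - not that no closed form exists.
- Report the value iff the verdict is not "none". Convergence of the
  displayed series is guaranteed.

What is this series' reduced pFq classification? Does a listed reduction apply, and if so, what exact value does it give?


Classification (C = -1/4): 2F1 with upper {-1/3, 12/5}, lower {2/5}, argument x = -7/8. Verdict: none. Every listed pattern misses the 2F1 form at -7/8, upper {-1/3, 12/5}.

Structural cue: from the first term -1/4: the (-1)^k factor (prefactor -1/4) folds into the argument's sign.
Consecutive-term ratio: r(k) = (-7/8) * (k-1/3) (k+12/5) / [(k+2/5) (k+1)] ; factor over Q: parameters, x = (-7/8), and C = -1/4.


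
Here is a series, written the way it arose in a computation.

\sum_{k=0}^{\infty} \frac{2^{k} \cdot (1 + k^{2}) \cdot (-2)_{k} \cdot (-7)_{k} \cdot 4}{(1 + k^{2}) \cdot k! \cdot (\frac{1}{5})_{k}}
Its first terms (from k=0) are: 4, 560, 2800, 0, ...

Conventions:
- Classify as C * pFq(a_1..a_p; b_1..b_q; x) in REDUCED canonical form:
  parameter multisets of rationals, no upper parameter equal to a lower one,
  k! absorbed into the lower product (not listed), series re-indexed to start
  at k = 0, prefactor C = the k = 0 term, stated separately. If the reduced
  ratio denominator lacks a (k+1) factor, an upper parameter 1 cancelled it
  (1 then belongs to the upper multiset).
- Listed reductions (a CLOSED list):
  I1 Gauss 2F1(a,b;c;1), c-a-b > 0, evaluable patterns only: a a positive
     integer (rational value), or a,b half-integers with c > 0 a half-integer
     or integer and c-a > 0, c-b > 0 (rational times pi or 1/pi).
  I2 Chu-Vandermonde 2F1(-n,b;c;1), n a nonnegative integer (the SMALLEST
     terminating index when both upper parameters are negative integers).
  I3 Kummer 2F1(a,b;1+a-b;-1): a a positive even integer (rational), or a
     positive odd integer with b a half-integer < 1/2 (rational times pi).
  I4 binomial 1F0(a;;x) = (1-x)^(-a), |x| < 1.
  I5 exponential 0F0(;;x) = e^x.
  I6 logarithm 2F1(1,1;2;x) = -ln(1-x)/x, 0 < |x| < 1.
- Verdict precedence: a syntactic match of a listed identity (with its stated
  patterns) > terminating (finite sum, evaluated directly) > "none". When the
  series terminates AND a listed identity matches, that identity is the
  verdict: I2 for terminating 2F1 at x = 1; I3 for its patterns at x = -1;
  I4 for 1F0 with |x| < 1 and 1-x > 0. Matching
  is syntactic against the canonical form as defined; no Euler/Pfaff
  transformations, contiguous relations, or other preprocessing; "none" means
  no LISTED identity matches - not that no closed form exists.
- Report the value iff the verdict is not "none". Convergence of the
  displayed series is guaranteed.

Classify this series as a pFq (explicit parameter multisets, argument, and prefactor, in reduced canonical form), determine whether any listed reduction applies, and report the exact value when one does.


At argument 2: a 2F1 with upper {-7, -2}, lower {\frac{1}{5}}, scaled by C = 4. Verdict: terminating - upper parameter -2 makes this a finite sum (last index 2), evaluated exactly. Its exact value is 3364.

First insight: t_0 = 4 here, and k^2 + 1 divides numerator and denominator alike; C = 4, x = 2 after cancelling.
Step ratio: r(k) = 2 * (k-7) (k-2) / [(k+\frac{1}{5}) (k+1)] ; factor over Q: parameters, x = 2, and C = 4.
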